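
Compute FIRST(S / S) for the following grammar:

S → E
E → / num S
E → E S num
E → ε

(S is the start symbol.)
{ '/', 'num' }

FIRST sets of the non-terminals involved (from the grammar, by fixed-point iteration):
  FIRST(S) = { '/', 'num', ε }

To compute FIRST(S / S), process the symbols left to right:
Symbol S is a non-terminal. Add FIRST(S) \ {ε} = { '/', 'num' }
S is nullable (ε ∈ FIRST(S)), continue to the next symbol.
Symbol / is a terminal. Add '/' and stop.
FIRST(S / S) = { '/', 'num' }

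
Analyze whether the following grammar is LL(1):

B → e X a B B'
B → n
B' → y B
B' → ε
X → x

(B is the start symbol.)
No. Predict set conflict for B': { 'y' }

A grammar is LL(1) if for each non-terminal N with multiple productions, the predict sets of those productions are pairwise disjoint, where PREDICT(N → α) = (FIRST(α) \ {ε}) ∪ (FOLLOW(N) if α ⇒* ε).

Relevant sets:
  FOLLOW(B') = { $, 'y' }

For B:
  PREDICT(B → e X a B B') = { 'e' }
  PREDICT(B → n) = { 'n' }
For B':
  PREDICT(B' → y B) = { 'y' }
  PREDICT(B' → ε) = { $, 'y' }
X has a single production, so nothing to check there.

Conflict found: Predict set conflict for B': { 'y' }
The grammar is NOT LL(1).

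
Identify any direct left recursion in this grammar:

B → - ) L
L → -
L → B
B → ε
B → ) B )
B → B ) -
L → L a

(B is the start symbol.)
Direct left recursion occurs when N → N α for some non-terminal N (the right-hand side begins with the left-hand side itself).

B → - ) L: starts with '-'
L → -: starts with '-'
L → B: starts with B
B → ε: starts with ε
B → ) B ): starts with ')'
B → B ) -: LEFT RECURSIVE (starts with B)
L → L a: LEFT RECURSIVE (starts with L)

The grammar has direct left recursion on: B, L.

Answer: Yes, B, L are left-recursive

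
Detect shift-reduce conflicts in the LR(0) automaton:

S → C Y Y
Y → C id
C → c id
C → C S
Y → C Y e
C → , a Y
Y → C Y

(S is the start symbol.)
A shift-reduce conflict occurs when an LR(0) state has both:
  - a complete (reduce) item [A → α .] (dot at the end), and
  - a shift item [B → β . c γ] (dot before a terminal).

Augment with S' → S and build the canonical LR(0) collection (I0 = CLOSURE({[S' → . S]}), then GOTO on every symbol after a dot until no new states appear). It has 17 states:
  I0: { [C → . , a Y], [C → . C S], [C → . c id], [S → . C Y Y], [S' → . S] }  — shift
  I1: { [C → , . a Y] }  — shift
  I2: { [C → . , a Y], [C → . C S], [C → . c id], [C → C . S], [S → . C Y Y], [S → C . Y Y], [Y → . C Y e], [Y → . C Y], [Y → . C id] }  — shift
  I3: { [S' → S .] }  — accept
  I4: { [C → c . id] }  — shift
  I5: { [C → c id .] }  — reduce
  I6: { [C → . , a Y], [C → . C S], [C → . c id], [C → C . S], [S → . C Y Y], [S → C . Y Y], [Y → . C Y e], [Y → . C Y], [Y → . C id], [Y → C . Y e], [Y → C . Y], [Y → C . id] }  — shift
  I7: { [C → C S .] }  — reduce
  I8: { [C → . , a Y], [C → . C S], [C → . c id], [S → C Y . Y], [Y → . C Y e], [Y → . C Y], [Y → . C id] }  — shift
  I9: { [C → . , a Y], [C → . C S], [C → . c id], [C → C . S], [S → . C Y Y], [Y → . C Y e], [Y → . C Y], [Y → . C id], [Y → C . Y e], [Y → C . Y], [Y → C . id] }  — shift
  I10: { [S → C Y Y .] }  — reduce
  I11: { [Y → C Y . e], [Y → C Y .] }  — shift, reduce
  I12: { [Y → C id .] }  — reduce
  I13: { [Y → C Y e .] }  — reduce
  I14: { [C → . , a Y], [C → . C S], [C → . c id], [S → C Y . Y], [Y → . C Y e], [Y → . C Y], [Y → . C id], [Y → C Y . e], [Y → C Y .] }  — shift, reduce
  I15: { [C → , a . Y], [C → . , a Y], [C → . C S], [C → . c id], [Y → . C Y e], [Y → . C Y], [Y → . C id] }  — shift
  I16: { [C → , a Y .] }  — reduce

I11 contains reduce item [Y → C Y .] and shift item [Y → C Y . e] — shift-reduce conflict.
I14 contains reduce item [Y → C Y .] and shift items [C → . , a Y], [C → . c id], [Y → C Y . e] — shift-reduce conflict.

Answer: Yes — I11: [Y → C Y .] vs [Y → C Y . e]; I14: [Y → C Y .] vs [C → . , a Y]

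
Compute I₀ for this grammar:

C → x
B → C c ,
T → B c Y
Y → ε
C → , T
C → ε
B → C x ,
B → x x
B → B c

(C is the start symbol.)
{ [C → . , T], [C → . x], [C → .], [C' → . C] }

First, augment the grammar with C' → C
I₀ = CLOSURE({ [C' → . C] }):
  [C' → . C] has the dot before C: add [C → . x], [C → . , T], [C → .]
No further items can be added.

I₀ = { [C → . , T], [C → . x], [C → .], [C' → . C] }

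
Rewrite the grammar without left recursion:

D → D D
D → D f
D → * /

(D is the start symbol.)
D → * / D'
D' → D D'
D' → f D'
D' → ε

D is directly left-recursive. The standard transformation for
  A → A α₁ | ... | A α_m | β₁ | ... | β_n
is
  A  → β₁ A' | ... | β_n A'
  A' → α₁ A' | ... | α_m A' | ε

D → * / becomes D → * / D'
D → D D becomes D' → D D'
D → D f becomes D' → f D'
Add D' → ε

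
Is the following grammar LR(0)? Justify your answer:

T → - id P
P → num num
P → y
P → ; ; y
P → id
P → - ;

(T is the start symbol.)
Yes, the grammar is LR(0)

Augment with T' → T and build the canonical LR(0) collection (I0 = CLOSURE({[T' → . T]}), then GOTO on every symbol after a dot until no new states appear). It has 14 states:
  I0: { [T → . - id P], [T' → . T] }  — shift
  I1: { [T → - . id P] }  — shift
  I2: { [T' → T .] }  — accept
  I3: { [P → . - ;], [P → . ; ; y], [P → . id], [P → . num num], [P → . y], [T → - id . P] }  — shift
  I4: { [P → - . ;] }  — shift
  I5: { [P → ; . ; y] }  — shift
  I6: { [T → - id P .] }  — reduce
  I7: { [P → id .] }  — reduce
  I8: { [P → num . num] }  — shift
  I9: { [P → y .] }  — reduce
  I10: { [P → num num .] }  — reduce
  I11: { [P → ; ; . y] }  — shift
  I12: { [P → ; ; y .] }  — reduce
  I13: { [P → - ; .] }  — reduce

Every state is either a pure shift/goto state or contains exactly one complete item and nothing to shift — no conflicts. The grammar is LR(0).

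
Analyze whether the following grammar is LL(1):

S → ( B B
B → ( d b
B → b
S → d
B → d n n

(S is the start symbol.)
For S:
  PREDICT(S → '(' B B) = { '(' }
  PREDICT(S → d) = { 'd' }
For B:
  PREDICT(B → '(' d b) = { '(' }
  PREDICT(B → b) = { 'b' }
  PREDICT(B → d n n) = { 'd' }

All predict sets are disjoint. The grammar IS LL(1).

Answer: Yes, the grammar is LL(1).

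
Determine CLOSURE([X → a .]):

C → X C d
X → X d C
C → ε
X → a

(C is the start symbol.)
To compute CLOSURE, for each item [A → α.Bβ] where B is a non-terminal, add [B → .γ] for all productions B → γ; repeat for the newly added items until nothing changes.

Start with: [X → a .]
The dot is at the end, so nothing is added.

CLOSURE = { [X → a .] }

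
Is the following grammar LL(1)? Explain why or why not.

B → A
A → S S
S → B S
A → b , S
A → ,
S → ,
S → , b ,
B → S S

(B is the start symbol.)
No. Predict set conflict for B: { ',', 'b' }

A grammar is LL(1) if for each non-terminal N with multiple productions, the predict sets of those productions are pairwise disjoint, where PREDICT(N → α) = (FIRST(α) \ {ε}) ∪ (FOLLOW(N) if α ⇒* ε).

Relevant sets:
  FIRST(A) = { ',', 'b' }
  FIRST(S) = { ',', 'b' }
  FIRST(B) = { ',', 'b' }

For B:
  PREDICT(B → A) = { ',', 'b' }
  PREDICT(B → S S) = { ',', 'b' }
For A:
  PREDICT(A → S S) = { ',', 'b' }
  PREDICT(A → b ',' S) = { 'b' }
  PREDICT(A → ',') = { ',' }
For S:
  PREDICT(S → B S) = { ',', 'b' }
  PREDICT(S → ',') = { ',' }
  PREDICT(S → ',' b ',') = { ',' }

Conflict found: Predict set conflict for B: { ',', 'b' }
The grammar is NOT LL(1).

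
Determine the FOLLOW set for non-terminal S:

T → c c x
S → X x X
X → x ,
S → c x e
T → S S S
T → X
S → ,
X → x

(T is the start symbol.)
In T → S S S: S is followed by S S, add FIRST(S S) \ {ε} = { ',', 'c', 'x' }
In T → S S S: S is followed by S, add FIRST(S) \ {ε} = { ',', 'c', 'x' }
In T → S S S: S is at the end, add FOLLOW(T)

The FOLLOW sets referred to above (computed the same way, to a fixed point):
  FOLLOW(T) = { $ }

Taking the union: FOLLOW(S) = { $, ',', 'c', 'x' }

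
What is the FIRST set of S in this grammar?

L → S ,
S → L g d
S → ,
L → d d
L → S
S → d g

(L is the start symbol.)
FIRST sets of the other non-terminals involved (by the same procedure, iterated to a fixed point):
  FIRST(L) = { ',', 'd' }

From S → L g d:
  - L is a non-terminal: add FIRST(L) \ {ε} = { ',', 'd' }
    L is not nullable, so stop
From S → ,:
  - ',' is a terminal: add ',' and stop
From S → d g:
  - d is a terminal: add 'd' and stop

Collecting: FIRST(S) = { ',', 'd' }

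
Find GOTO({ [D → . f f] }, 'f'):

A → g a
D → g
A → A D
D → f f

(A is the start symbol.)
GOTO(I, 'f') = CLOSURE({ [A → αX.β] : [A → α.Xβ] ∈ I, X = 'f' })

Items with dot before 'f', with the dot advanced:
  [D → . f f] → [D → f . f]
Closure adds nothing (no advanced item has the dot before a non-terminal).

GOTO = { [D → f . f] }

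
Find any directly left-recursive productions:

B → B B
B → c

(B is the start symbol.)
Yes, B is left-recursive

Direct left recursion occurs when N → N α for some non-terminal N (the right-hand side begins with the left-hand side itself).

B → B B: LEFT RECURSIVE (starts with B)
B → c: starts with c

The grammar has direct left recursion on: B.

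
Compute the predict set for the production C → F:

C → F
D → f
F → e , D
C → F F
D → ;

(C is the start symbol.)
PREDICT(C → F) = (FIRST(RHS) \ {ε}) ∪ (FOLLOW(C) if ε ∈ FIRST(RHS), i.e. RHS ⇒* ε)
FIRST(F) = { 'e' }
FIRST(F) = { 'e' }
ε ∉ FIRST(F), so FOLLOW(C) is not added.
PREDICT(C → F) = { 'e' }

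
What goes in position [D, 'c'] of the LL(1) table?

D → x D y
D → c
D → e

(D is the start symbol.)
D → c

To find M[D, 'c'], we find productions for D where 'c' is in the predict set (PREDICT(N → α) = (FIRST(α) \ {ε}) ∪ (FOLLOW(N) if α ⇒* ε)).

D → x D y: PREDICT = { 'x' }
D → c: PREDICT = { 'c' }
  'c' is in predict set, so this production goes in M[D, 'c']
D → e: PREDICT = { 'e' }

M[D, 'c'] = D → c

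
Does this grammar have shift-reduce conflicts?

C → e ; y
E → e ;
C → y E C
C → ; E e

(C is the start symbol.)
No shift-reduce conflicts

A shift-reduce conflict occurs when an LR(0) state has both:
  - a complete (reduce) item [A → α .] (dot at the end), and
  - a shift item [B → β . c γ] (dot before a terminal).

Augment with C' → C and build the canonical LR(0) collection (I0 = CLOSURE({[C' → . C]}), then GOTO on every symbol after a dot until no new states appear). It has 13 states:
  I0: { [C → . ; E e], [C → . e ; y], [C → . y E C], [C' → . C] }  — shift
  I1: { [C → ; . E e], [E → . e ;] }  — shift
  I2: { [C' → C .] }  — accept
  I3: { [C → e . ; y] }  — shift
  I4: { [C → y . E C], [E → . e ;] }  — shift
  I5: { [C → . ; E e], [C → . e ; y], [C → . y E C], [C → y E . C] }  — shift
  I6: { [E → e . ;] }  — shift
  I7: { [E → e ; .] }  — reduce
  I8: { [C → y E C .] }  — reduce
  I9: { [C → e ; . y] }  — shift
  I10: { [C → e ; y .] }  — reduce
  I11: { [C → ; E . e] }  — shift
  I12: { [C → ; E e .] }  — reduce

No state contains both a complete item and a shift item.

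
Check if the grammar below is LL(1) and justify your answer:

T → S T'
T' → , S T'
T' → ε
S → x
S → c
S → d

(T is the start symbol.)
Yes, the grammar is LL(1).

Relevant sets:
  FOLLOW(T') = { $ }

For T':
  PREDICT(T' → ',' S T') = { ',' }
  PREDICT(T' → ε) = { $ }
For S:
  PREDICT(S → x) = { 'x' }
  PREDICT(S → c) = { 'c' }
  PREDICT(S → d) = { 'd' }
T has a single production, so nothing to check there.

All predict sets are disjoint. The grammar IS LL(1).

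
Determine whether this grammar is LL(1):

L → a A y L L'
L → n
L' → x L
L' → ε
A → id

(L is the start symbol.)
Relevant sets:
  FOLLOW(L') = { $, 'x' }

For L:
  PREDICT(L → a A y L L') = { 'a' }
  PREDICT(L → n) = { 'n' }
For L':
  PREDICT(L' → x L) = { 'x' }
  PREDICT(L' → ε) = { $, 'x' }
A has a single production, so nothing to check there.

Conflict found: Predict set conflict for L': { 'x' }
The grammar is NOT LL(1).

Answer: No. Predict set conflict for L': { 'x' }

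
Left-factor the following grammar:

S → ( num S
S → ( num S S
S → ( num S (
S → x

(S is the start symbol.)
Left-factoring transforms A → αβ₁ | αβ₂ into A → αA' and A' → β₁ | β₂
(α is the longest common prefix among the alternatives). Repeat until
no nonterminal has two alternatives with a common prefix.

Round 1: S has alternatives sharing prefix '( num S'. Introduce S': S → ( num S S'
  Add: S' → ε
  Add: S' → S
  Add: S' → (

No remaining common prefixes — done.

Resulting grammar:
S → ( num S S'
S' → ε
S' → S
S' → (
S → x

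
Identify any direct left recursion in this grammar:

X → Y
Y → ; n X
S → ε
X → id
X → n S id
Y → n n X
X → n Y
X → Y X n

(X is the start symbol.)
X → Y: starts with Y
Y → ; n X: starts with ';'
S → ε: starts with ε
X → id: starts with id
X → n S id: starts with n
Y → n n X: starts with n
X → n Y: starts with n
X → Y X n: starts with Y

No direct left recursion found.

Answer: No direct left recursion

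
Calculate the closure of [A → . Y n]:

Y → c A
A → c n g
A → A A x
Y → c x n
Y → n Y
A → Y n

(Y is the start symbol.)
{ [A → . Y n], [Y → . c A], [Y → . c x n], [Y → . n Y] }

To compute CLOSURE, for each item [A → α.Bβ] where B is a non-terminal, add [B → .γ] for all productions B → γ; repeat for the newly added items until nothing changes.

Start with: [A → . Y n]
  [A → . Y n] has the dot before Y: add [Y → . c A], [Y → . c x n], [Y → . n Y]
No further items can be added.

CLOSURE = { [A → . Y n], [Y → . c A], [Y → . c x n], [Y → . n Y] }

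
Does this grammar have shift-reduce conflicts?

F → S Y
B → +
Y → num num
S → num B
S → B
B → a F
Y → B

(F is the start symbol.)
A shift-reduce conflict occurs when an LR(0) state has both:
  - a complete (reduce) item [A → α .] (dot at the end), and
  - a shift item [B → β . c γ] (dot before a terminal).

Augment with F' → F and build the canonical LR(0) collection (I0 = CLOSURE({[F' → . F]}), then GOTO on every symbol after a dot until no new states appear). It has 13 states:
  I0: { [B → . +], [B → . a F], [F → . S Y], [F' → . F], [S → . B], [S → . num B] }  — shift
  I1: { [B → + .] }  — reduce
  I2: { [S → B .] }  — reduce
  I3: { [F' → F .] }  — accept
  I4: { [B → . +], [B → . a F], [F → S . Y], [Y → . B], [Y → . num num] }  — shift
  I5: { [B → . +], [B → . a F], [B → a . F], [F → . S Y], [S → . B], [S → . num B] }  — shift
  I6: { [B → . +], [B → . a F], [S → num . B] }  — shift
  I7: { [S → num B .] }  — reduce
  I8: { [B → a F .] }  — reduce
  I9: { [Y → B .] }  — reduce
  I10: { [F → S Y .] }  — reduce
  I11: { [Y → num . num] }  — shift
  I12: { [Y → num num .] }  — reduce

No state contains both a complete item and a shift item.

Answer: No shift-reduce conflicts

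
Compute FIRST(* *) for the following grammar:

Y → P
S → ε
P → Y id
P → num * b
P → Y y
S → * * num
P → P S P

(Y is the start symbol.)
{ '*' }

To compute FIRST(* *), process the symbols left to right:
Symbol * is a terminal. Add '*' and stop.
FIRST(* *) = { '*' }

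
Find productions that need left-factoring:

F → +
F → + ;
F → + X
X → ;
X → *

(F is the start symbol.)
Left-factoring is needed when two productions for the same non-terminal
share a common prefix on the right-hand side.

Productions for F:
  F → +
  F → + ;
  F → + X
Productions for X:
  X → ;
  X → *

Found common prefix '+' in productions for F

Answer: Yes, F has productions with common prefix '+'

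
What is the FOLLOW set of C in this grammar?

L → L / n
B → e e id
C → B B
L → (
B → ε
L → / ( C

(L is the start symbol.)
In L → / ( C: C is at the end, add FOLLOW(L)

The FOLLOW sets referred to above (computed the same way, to a fixed point):
  FOLLOW(L) = { $, '/' }

Taking the union: FOLLOW(C) = { $, '/' }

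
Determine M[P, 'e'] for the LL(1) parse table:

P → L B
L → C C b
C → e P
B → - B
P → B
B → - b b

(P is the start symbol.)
To find M[P, 'e'], we find productions for P where 'e' is in the predict set (PREDICT(N → α) = (FIRST(α) \ {ε}) ∪ (FOLLOW(N) if α ⇒* ε)).

Relevant sets:
  FIRST(L) = { 'e' }
  FIRST(B) = { '-' }

P → L B: PREDICT = { 'e' }
  'e' is in predict set, so this production goes in M[P, 'e']
P → B: PREDICT = { '-' }

M[P, 'e'] = P → L B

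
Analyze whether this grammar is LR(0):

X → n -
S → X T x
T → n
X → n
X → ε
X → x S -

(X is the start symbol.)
No. Shift-reduce conflict between [X → .] and [X → . n]

A grammar is LR(0) if no state in the canonical LR(0) collection has:
  - both a shift item (dot before a terminal) and a complete item (shift-reduce conflict), or
  - two or more complete items (reduce-reduce conflict; the accept item [X' → X .] counts as a complete item here).

Augment with X' → X and build the canonical LR(0) collection (I0 = CLOSURE({[X' → . X]}), then GOTO on every symbol after a dot until no new states appear). It has 11 states:
  I0: { [X → . n -], [X → . n], [X → . x S -], [X → .], [X' → . X] }  — shift, reduce
  I1: { [X' → X .] }  — accept
  I2: { [X → n . -], [X → n .] }  — shift, reduce
  I3: { [S → . X T x], [X → . n -], [X → . n], [X → . x S -], [X → .], [X → x . S -] }  — shift, reduce
  I4: { [X → x S . -] }  — shift
  I5: { [S → X . T x], [T → . n] }  — shift
  I6: { [S → X T . x] }  — shift
  I7: { [T → n .] }  — reduce
  I8: { [S → X T x .] }  — reduce
  I9: { [X → x S - .] }  — reduce
  I10: { [X → n - .] }  — reduce

Conflict in state I0:
  Shift-reduce conflict between [X → .] and [X → . n]
So the grammar is NOT LR(0).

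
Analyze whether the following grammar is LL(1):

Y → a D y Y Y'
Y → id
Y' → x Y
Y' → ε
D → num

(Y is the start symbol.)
No. Predict set conflict for Y': { 'x' }

A grammar is LL(1) if for each non-terminal N with multiple productions, the predict sets of those productions are pairwise disjoint, where PREDICT(N → α) = (FIRST(α) \ {ε}) ∪ (FOLLOW(N) if α ⇒* ε).

Relevant sets:
  FOLLOW(Y') = { $, 'x' }

For Y:
  PREDICT(Y → a D y Y Y') = { 'a' }
  PREDICT(Y → id) = { 'id' }
For Y':
  PREDICT(Y' → x Y) = { 'x' }
  PREDICT(Y' → ε) = { $, 'x' }
D has a single production, so nothing to check there.

Conflict found: Predict set conflict for Y': { 'x' }
The grammar is NOT LL(1).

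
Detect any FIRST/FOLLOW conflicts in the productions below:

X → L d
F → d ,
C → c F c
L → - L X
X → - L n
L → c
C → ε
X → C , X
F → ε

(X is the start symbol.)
No FIRST/FOLLOW conflicts.

A FIRST/FOLLOW conflict occurs when a non-terminal N has a nullable alternative N → β (β ⇒* ε) and another alternative N → α with FIRST(α) ∩ FOLLOW(N) ≠ ∅: on such a lookahead the parser cannot decide between expanding α and letting N vanish via β.

Nullable non-terminals: C, F.

C: nullable alternative(s) C → ε; FOLLOW(C) = { ',' }
  C → c F c: FIRST \ {ε} = { 'c' } — disjoint from FOLLOW(C)
  C → ε: FIRST \ {ε} = { } — this is the only nullable alternative, skip

F: nullable alternative(s) F → ε; FOLLOW(F) = { 'c' }
  F → d ,: FIRST \ {ε} = { 'd' } — disjoint from FOLLOW(F)
  F → ε: FIRST \ {ε} = { } — this is the only nullable alternative, skip

L, X have no nullable alternative, so no FIRST/FOLLOW check is needed there.

No FIRST/FOLLOW conflicts found.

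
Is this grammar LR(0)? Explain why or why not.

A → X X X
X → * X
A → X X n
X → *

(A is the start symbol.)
No. Shift-reduce conflict between [X → * .] and [X → . *]

A grammar is LR(0) if no state in the canonical LR(0) collection has:
  - both a shift item (dot before a terminal) and a complete item (shift-reduce conflict), or
  - two or more complete items (reduce-reduce conflict; the accept item [A' → A .] counts as a complete item here).

Augment with A' → A and build the canonical LR(0) collection (I0 = CLOSURE({[A' → . A]}), then GOTO on every symbol after a dot until no new states appear). It has 8 states:
  I0: { [A → . X X X], [A → . X X n], [A' → . A], [X → . * X], [X → . *] }  — shift
  I1: { [X → * . X], [X → * .], [X → . * X], [X → . *] }  — shift, reduce
  I2: { [A' → A .] }  — accept
  I3: { [A → X . X X], [A → X . X n], [X → . * X], [X → . *] }  — shift
  I4: { [A → X X . X], [A → X X . n], [X → . * X], [X → . *] }  — shift
  I5: { [A → X X X .] }  — reduce
  I6: { [A → X X n .] }  — reduce
  I7: { [X → * X .] }  — reduce

Conflict in state I1:
  Shift-reduce conflict between [X → * .] and [X → . *]
So the grammar is NOT LR(0).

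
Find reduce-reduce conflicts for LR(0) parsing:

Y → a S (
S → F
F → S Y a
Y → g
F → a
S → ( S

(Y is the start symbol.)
No reduce-reduce conflicts

Augment with Y' → Y and build the canonical LR(0) collection (I0 = CLOSURE({[Y' → . Y]}), then GOTO on every symbol after a dot until no new states appear). It has 12 states:
  I0: { [Y → . a S (], [Y → . g], [Y' → . Y] }  — shift
  I1: { [Y' → Y .] }  — accept
  I2: { [F → . S Y a], [F → . a], [S → . ( S], [S → . F], [Y → a . S (] }  — shift
  I3: { [Y → g .] }  — reduce
  I4: { [F → . S Y a], [F → . a], [S → ( . S], [S → . ( S], [S → . F] }  — shift
  I5: { [S → F .] }  — reduce
  I6: { [F → S . Y a], [Y → . a S (], [Y → . g], [Y → a S . (] }  — shift
  I7: { [F → a .] }  — reduce
  I8: { [Y → a S ( .] }  — reduce
  I9: { [F → S Y . a] }  — shift
  I10: { [F → S Y a .] }  — reduce
  I11: { [F → S . Y a], [S → ( S .], [Y → . a S (], [Y → . g] }  — shift, reduce

No state contains more than one complete item.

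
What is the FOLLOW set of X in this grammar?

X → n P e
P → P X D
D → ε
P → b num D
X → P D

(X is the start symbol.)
{ $, 'b', 'e', 'n' }

To compute FOLLOW(X), find every occurrence of X on a right-hand side N → α X β: add FIRST(β) \ {ε}, and if β is empty or nullable also add FOLLOW(N). Iterate to a fixed point.

X is the start symbol, so $ ∈ FOLLOW(X).
In P → P X D: X is followed by D, add FIRST(D) \ {ε} = { }
  D is nullable, so also add FOLLOW(P)

The FOLLOW sets referred to above (computed the same way, to a fixed point):
  FOLLOW(P) = { $, 'b', 'e', 'n' }

Taking the union: FOLLOW(X) = { $, 'b', 'e', 'n' }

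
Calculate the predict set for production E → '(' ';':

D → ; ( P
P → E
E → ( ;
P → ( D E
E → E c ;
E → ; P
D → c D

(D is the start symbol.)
{ '(' }

PREDICT(E → '(' ';') = (FIRST(RHS) \ {ε}) ∪ (FOLLOW(E) if ε ∈ FIRST(RHS), i.e. RHS ⇒* ε)
FIRST('(' ';') = { '(' }
ε ∉ FIRST('(' ';'), so FOLLOW(E) is not added.
PREDICT(E → '(' ';') = { '(' }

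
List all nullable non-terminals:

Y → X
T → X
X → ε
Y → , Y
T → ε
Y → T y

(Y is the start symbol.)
A non-terminal is nullable if it can derive ε (the empty string): either it has an ε-production, or it has a production whose right-hand side consists entirely of nullable non-terminals.

ε-productions: X → ε, T → ε
So X, T are immediately nullable.
Y → X: every symbol on the right is nullable, so Y is nullable too.
Every non-terminal is now nullable.
Nullable = { 'T', 'X', 'Y' }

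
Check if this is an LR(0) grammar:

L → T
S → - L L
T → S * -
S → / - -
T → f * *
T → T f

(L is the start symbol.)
No. Shift-reduce conflict between [L → T .] and [T → T . f]

Augment with L' → L and build the canonical LR(0) collection (I0 = CLOSURE({[L' → . L]}), then GOTO on every symbol after a dot until no new states appear). It has 16 states:
  I0: { [L → . T], [L' → . L], [S → . - L L], [S → . / - -], [T → . S * -], [T → . T f], [T → . f * *] }  — shift
  I1: { [L → . T], [S → - . L L], [S → . - L L], [S → . / - -], [T → . S * -], [T → . T f], [T → . f * *] }  — shift
  I2: { [S → / . - -] }  — shift
  I3: { [L' → L .] }  — accept
  I4: { [T → S . * -] }  — shift
  I5: { [L → T .], [T → T . f] }  — shift, reduce
  I6: { [T → f . * *] }  — shift
  I7: { [T → f * . *] }  — shift
  I8: { [T → f * * .] }  — reduce
  I9: { [T → T f .] }  — reduce
  I10: { [T → S * . -] }  — shift
  I11: { [T → S * - .] }  — reduce
  I12: { [S → / - . -] }  — shift
  I13: { [S → / - - .] }  — reduce
  I14: { [L → . T], [S → - L . L], [S → . - L L], [S → . / - -], [T → . S * -], [T → . T f], [T → . f * *] }  — shift
  I15: { [S → - L L .] }  — reduce

Conflict in state I5:
  Shift-reduce conflict between [L → T .] and [T → T . f]
So the grammar is NOT LR(0).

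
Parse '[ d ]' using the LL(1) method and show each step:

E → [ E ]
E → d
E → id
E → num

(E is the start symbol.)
LL(1) parsing maintains a stack (initially the start symbol over $) and the input. At each step: if the stack top is a terminal, match it against the current input token; if it is a non-terminal N, replace it with the RHS of M[N, lookahead] (the unique production whose predict set contains the lookahead).

Stack is shown with the top on the left.

Stack    Input    Action
------------------------
E $      [ d ] $  output E → [ E ]
[ E ] $  [ d ] $  match '['
E ] $    d ] $    output E → d
d ] $    d ] $    match 'd'
] $      ] $      match ']'
$        $        accept

The string is accepted.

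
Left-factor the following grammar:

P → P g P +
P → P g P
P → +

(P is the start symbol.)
P → P g P P'
P' → +
P' → ε
P → +

Left-factoring transforms A → αβ₁ | αβ₂ into A → αA' and A' → β₁ | β₂
(α is the longest common prefix among the alternatives). Repeat until
no nonterminal has two alternatives with a common prefix.

Round 1: P has alternatives sharing prefix 'P g P'. Introduce P': P → P g P P'
  Add: P' → +
  Add: P' → ε

No remaining common prefixes — done.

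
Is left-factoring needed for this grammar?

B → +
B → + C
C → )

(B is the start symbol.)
Left-factoring is needed when two productions for the same non-terminal
share a common prefix on the right-hand side.

Productions for B:
  B → +
  B → + C

Found common prefix '+' in productions for B

Answer: Yes, B has productions with common prefix '+'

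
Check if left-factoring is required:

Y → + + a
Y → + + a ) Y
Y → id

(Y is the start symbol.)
Yes, Y has productions with common prefix '+ + a'

Left-factoring is needed when two productions for the same non-terminal
share a common prefix on the right-hand side.

Productions for Y:
  Y → + + a
  Y → + + a ) Y
  Y → id

Found common prefix '+ + a' in productions for Y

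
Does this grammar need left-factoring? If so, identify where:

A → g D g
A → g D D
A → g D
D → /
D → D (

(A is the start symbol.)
Yes, A has productions with common prefix 'g D'

Left-factoring is needed when two productions for the same non-terminal
share a common prefix on the right-hand side.

Productions for A:
  A → g D g
  A → g D D
  A → g D
Productions for D:
  D → /
  D → D (

Found common prefix 'g D' in productions for A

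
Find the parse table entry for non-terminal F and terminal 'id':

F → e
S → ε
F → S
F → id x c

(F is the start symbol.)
F → id x c

To find M[F, 'id'], we find productions for F where 'id' is in the predict set (PREDICT(N → α) = (FIRST(α) \ {ε}) ∪ (FOLLOW(N) if α ⇒* ε)).

Relevant sets:
  FIRST(S) = { ε }
  FOLLOW(F) = { $ }

F → e: PREDICT = { 'e' }
F → S: PREDICT = { $ }
F → id x c: PREDICT = { 'id' }
  'id' is in predict set, so this production goes in M[F, 'id']

M[F, 'id'] = F → id x c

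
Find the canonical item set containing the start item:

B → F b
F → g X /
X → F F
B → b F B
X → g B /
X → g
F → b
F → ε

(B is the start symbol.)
{ [B → . F b], [B → . b F B], [B' → . B], [F → . b], [F → . g X /], [F → .] }

First, augment the grammar with B' → B
I₀ = CLOSURE({ [B' → . B] }):
  [B' → . B] has the dot before B: add [B → . F b], [B → . b F B]
  [B → . F b] has the dot before F: add [F → . g X /], [F → . b], [F → .]
No further items can be added.

I₀ = { [B → . F b], [B → . b F B], [B' → . B], [F → . b], [F → . g X /], [F → .] }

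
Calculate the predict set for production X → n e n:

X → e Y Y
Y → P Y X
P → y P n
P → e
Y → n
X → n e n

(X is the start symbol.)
{ 'n' }

PREDICT(X → n e n) = (FIRST(RHS) \ {ε}) ∪ (FOLLOW(X) if ε ∈ FIRST(RHS), i.e. RHS ⇒* ε)
FIRST(n e n) = { 'n' }
ε ∉ FIRST(n e n), so FOLLOW(X) is not added.
PREDICT(X → n e n) = { 'n' }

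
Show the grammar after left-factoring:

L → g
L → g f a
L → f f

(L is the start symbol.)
L → g L'
L' → ε
L' → f a
L → f f

Left-factoring transforms A → αβ₁ | αβ₂ into A → αA' and A' → β₁ | β₂
(α is the longest common prefix among the alternatives). Repeat until
no nonterminal has two alternatives with a common prefix.

Round 1: L has alternatives sharing prefix 'g'. Introduce L': L → g L'
  Add: L' → ε
  Add: L' → f a

No remaining common prefixes — done.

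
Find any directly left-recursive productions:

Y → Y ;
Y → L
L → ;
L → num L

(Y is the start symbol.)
Y → Y ;: LEFT RECURSIVE (starts with Y)
Y → L: starts with L
L → ;: starts with ';'
L → num L: starts with num

The grammar has direct left recursion on: Y.

Answer: Yes, Y is left-recursive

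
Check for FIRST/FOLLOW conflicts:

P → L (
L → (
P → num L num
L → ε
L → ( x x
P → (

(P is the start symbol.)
Yes. L → '(' with FOLLOW(L) on { '(' }; L → '(' x x with FOLLOW(L) on { '(' }

Nullable non-terminals: L.

L: nullable alternative(s) L → ε; FOLLOW(L) = { '(', 'num' }
  L → (: FIRST \ {ε} = { '(' } — overlaps FOLLOW(L) on { '(' }: CONFLICT
  L → ε: FIRST \ {ε} = { } — this is the only nullable alternative, skip
  L → ( x x: FIRST \ {ε} = { '(' } — overlaps FOLLOW(L) on { '(' }: CONFLICT

P has no nullable alternative, so no FIRST/FOLLOW check is needed there.

So the grammar has 2 FIRST/FOLLOW conflicts (marked CONFLICT above).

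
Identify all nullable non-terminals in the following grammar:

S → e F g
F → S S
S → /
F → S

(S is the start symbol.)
None

A non-terminal is nullable if it can derive ε (the empty string): either it has an ε-production, or it has a production whose right-hand side consists entirely of nullable non-terminals.

There are no ε-productions, so no non-terminal can derive ε.
No non-terminals are nullable.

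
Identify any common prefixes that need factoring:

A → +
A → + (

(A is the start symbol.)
Left-factoring is needed when two productions for the same non-terminal
share a common prefix on the right-hand side.

Productions for A:
  A → +
  A → + (

Found common prefix '+' in productions for A

Answer: Yes, A has productions with common prefix '+'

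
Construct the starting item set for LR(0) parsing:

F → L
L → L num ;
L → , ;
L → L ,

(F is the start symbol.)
First, augment the grammar with F' → F
I₀ = CLOSURE({ [F' → . F] }):
  [F' → . F] has the dot before F: add [F → . L]
  [F → . L] has the dot before L: add [L → . L num ;], [L → . , ;], [L → . L ,]
No further items can be added.

I₀ = { [F → . L], [F' → . F], [L → . , ;], [L → . L ,], [L → . L num ;] }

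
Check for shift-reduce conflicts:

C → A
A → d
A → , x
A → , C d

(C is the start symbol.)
Augment with C' → C and build the canonical LR(0) collection (I0 = CLOSURE({[C' → . C]}), then GOTO on every symbol after a dot until no new states appear). It has 8 states:
  I0: { [A → . , C d], [A → . , x], [A → . d], [C → . A], [C' → . C] }  — shift
  I1: { [A → , . C d], [A → , . x], [A → . , C d], [A → . , x], [A → . d], [C → . A] }  — shift
  I2: { [C → A .] }  — reduce
  I3: { [C' → C .] }  — accept
  I4: { [A → d .] }  — reduce
  I5: { [A → , C . d] }  — shift
  I6: { [A → , x .] }  — reduce
  I7: { [A → , C d .] }  — reduce

No state contains both a complete item and a shift item.

Answer: No shift-reduce conflicts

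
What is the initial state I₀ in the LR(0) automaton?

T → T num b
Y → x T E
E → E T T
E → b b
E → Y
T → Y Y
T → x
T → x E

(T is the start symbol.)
{ [T → . T num b], [T → . Y Y], [T → . x E], [T → . x], [T' → . T], [Y → . x T E] }

First, augment the grammar with T' → T
I₀ = CLOSURE({ [T' → . T] }):
  [T' → . T] has the dot before T: add [T → . T num b], [T → . Y Y], [T → . x], [T → . x E]
  [T → . Y Y] has the dot before Y: add [Y → . x T E]
No further items can be added.

I₀ = { [T → . T num b], [T → . Y Y], [T → . x E], [T → . x], [T' → . T], [Y → . x T E] }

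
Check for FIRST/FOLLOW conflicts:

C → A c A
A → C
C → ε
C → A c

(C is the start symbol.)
Yes. C → A c A with FOLLOW(C) on { 'c' }; C → A c with FOLLOW(C) on { 'c' }

Nullable non-terminals: A, C.
FIRST sets used below: FIRST(A) = { 'c', ε }
A has a nullable alternative but only one production, so nothing to check.

C: nullable alternative(s) C → ε; FOLLOW(C) = { $, 'c' }
  C → A c A: FIRST \ {ε} = { 'c' } — overlaps FOLLOW(C) on { 'c' }: CONFLICT
  C → ε: FIRST \ {ε} = { } — this is the only nullable alternative, skip
  C → A c: FIRST \ {ε} = { 'c' } — overlaps FOLLOW(C) on { 'c' }: CONFLICT

So the grammar has 2 FIRST/FOLLOW conflicts (marked CONFLICT above).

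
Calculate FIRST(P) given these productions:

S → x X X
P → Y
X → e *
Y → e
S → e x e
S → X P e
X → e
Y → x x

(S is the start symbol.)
{ 'e', 'x' }

FIRST sets of the other non-terminals involved (by the same procedure, iterated to a fixed point):
  FIRST(Y) = { 'e', 'x' }

From P → Y:
  - Y is a non-terminal: add FIRST(Y) \ {ε} = { 'e', 'x' }
    Y is not nullable, so stop

Collecting: FIRST(P) = { 'e', 'x' }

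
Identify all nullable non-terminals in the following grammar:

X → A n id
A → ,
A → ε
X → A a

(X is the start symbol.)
A non-terminal is nullable if it can derive ε (the empty string): either it has an ε-production, or it has a production whose right-hand side consists entirely of nullable non-terminals.

ε-productions: A → ε
So A is immediately nullable.
No further non-terminal can be added: every production for the remaining non-terminals contains a terminal or a non-nullable non-terminal.
Nullable = { 'A' }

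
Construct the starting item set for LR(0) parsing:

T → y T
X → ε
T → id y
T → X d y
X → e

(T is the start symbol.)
First, augment the grammar with T' → T
I₀ = CLOSURE({ [T' → . T] }):
  [T' → . T] has the dot before T: add [T → . y T], [T → . id y], [T → . X d y]
  [T → . X d y] has the dot before X: add [X → .], [X → . e]
No further items can be added.

I₀ = { [T → . X d y], [T → . id y], [T → . y T], [T' → . T], [X → . e], [X → .] }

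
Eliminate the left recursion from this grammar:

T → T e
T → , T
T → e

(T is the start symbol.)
T is directly left-recursive. The standard transformation for
  A → A α₁ | ... | A α_m | β₁ | ... | β_n
is
  A  → β₁ A' | ... | β_n A'
  A' → α₁ A' | ... | α_m A' | ε

T → , T becomes T → , T T'
T → e becomes T → e T'
T → T e becomes T' → e T'
Add T' → ε

Resulting grammar:
T → , T T'
T → e T'
T' → e T'
T' → ε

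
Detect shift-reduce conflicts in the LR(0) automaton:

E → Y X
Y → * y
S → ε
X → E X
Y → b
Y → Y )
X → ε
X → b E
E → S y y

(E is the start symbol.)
A shift-reduce conflict occurs when an LR(0) state has both:
  - a complete (reduce) item [A → α .] (dot at the end), and
  - a shift item [B → β . c γ] (dot before a terminal).

Augment with E' → E and build the canonical LR(0) collection (I0 = CLOSURE({[E' → . E]}), then GOTO on every symbol after a dot until no new states appear). It has 15 states:
  I0: { [E → . S y y], [E → . Y X], [E' → . E], [S → .], [Y → . * y], [Y → . Y )], [Y → . b] }  — shift, reduce
  I1: { [Y → * . y] }  — shift
  I2: { [E' → E .] }  — accept
  I3: { [E → S . y y] }  — shift
  I4: { [E → . S y y], [E → . Y X], [E → Y . X], [S → .], [X → . E X], [X → . b E], [X → .], [Y → . * y], [Y → . Y )], [Y → . b], [Y → Y . )] }  — shift, 2 reduces
  I5: { [Y → b .] }  — reduce
  I6: { [Y → Y ) .] }  — reduce
  I7: { [E → . S y y], [E → . Y X], [S → .], [X → . E X], [X → . b E], [X → .], [X → E . X], [Y → . * y], [Y → . Y )], [Y → . b] }  — shift, 2 reduces
  I8: { [E → Y X .] }  — reduce
  I9: { [E → . S y y], [E → . Y X], [S → .], [X → b . E], [Y → . * y], [Y → . Y )], [Y → . b], [Y → b .] }  — shift, 2 reduces
  I10: { [X → b E .] }  — reduce
  I11: { [X → E X .] }  — reduce
  I12: { [E → S y . y] }  — shift
  I13: { [E → S y y .] }  — reduce
  I14: { [Y → * y .] }  — reduce

I0 contains reduce item [S → .] and shift items [Y → . * y], [Y → . b] — shift-reduce conflict.
I4 contains reduce items [S → .], [X → .] and shift items [X → . b E], [Y → . * y], [Y → Y . )], [Y → . b] — shift-reduce conflict.
I7 contains reduce items [S → .], [X → .] and shift items [X → . b E], [Y → . * y], [Y → . b] — shift-reduce conflict.
I9 contains reduce items [S → .], [Y → b .] and shift items [Y → . * y], [Y → . b] — shift-reduce conflict.

Answer: Yes — I0: [S → .] vs [Y → . * y]; I4: [S → .] vs [X → . b E]; I7: [S → .] vs [X → . b E]; I9: [S → .] vs [Y → . * y]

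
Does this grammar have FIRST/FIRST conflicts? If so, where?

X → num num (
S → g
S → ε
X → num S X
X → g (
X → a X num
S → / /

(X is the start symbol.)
Productions for X:
  X → num num (: FIRST = { 'num' }
  X → num S X: FIRST = { 'num' }
  X → g (: FIRST = { 'g' }
  X → a X num: FIRST = { 'a' }
Productions for S:
  S → g: FIRST = { 'g' }
  S → ε: FIRST = { ε }
  S → / /: FIRST = { '/' }

Conflict for X: X → num num ( and X → num S X
  Overlap: { 'num' }

Answer: Yes. X → num num '(' / X → num S X on { 'num' }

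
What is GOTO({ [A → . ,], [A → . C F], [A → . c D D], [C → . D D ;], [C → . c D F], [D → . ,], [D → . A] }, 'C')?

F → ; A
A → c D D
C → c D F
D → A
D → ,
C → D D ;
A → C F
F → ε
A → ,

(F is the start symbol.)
GOTO(I, 'C') = CLOSURE({ [A → αX.β] : [A → α.Xβ] ∈ I, X = 'C' })

Items with dot before 'C', with the dot advanced:
  [A → . C F] → [A → C . F]
Closure of the advanced items:
  [A → C . F] has the dot before F: add [F → . ; A], [F → .]

GOTO = { [A → C . F], [F → . ; A], [F → .] }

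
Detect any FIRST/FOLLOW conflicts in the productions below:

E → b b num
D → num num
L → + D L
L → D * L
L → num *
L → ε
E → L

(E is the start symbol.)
A FIRST/FOLLOW conflict occurs when a non-terminal N has a nullable alternative N → β (β ⇒* ε) and another alternative N → α with FIRST(α) ∩ FOLLOW(N) ≠ ∅: on such a lookahead the parser cannot decide between expanding α and letting N vanish via β.

Nullable non-terminals: E, L.
FIRST sets used below: FIRST(L) = { '+', 'num', ε }, FIRST(D) = { 'num' }

E: nullable alternative(s) E → L; FOLLOW(E) = { $ }
  E → b b num: FIRST \ {ε} = { 'b' } — disjoint from FOLLOW(E)
  E → L: FIRST \ {ε} = { '+', 'num' } — this is the only nullable alternative, skip

L: nullable alternative(s) L → ε; FOLLOW(L) = { $ }
  L → + D L: FIRST \ {ε} = { '+' } — disjoint from FOLLOW(L)
  L → D * L: FIRST \ {ε} = { 'num' } — disjoint from FOLLOW(L)
  L → num *: FIRST \ {ε} = { 'num' } — disjoint from FOLLOW(L)
  L → ε: FIRST \ {ε} = { } — this is the only nullable alternative, skip

D has no nullable alternative, so no FIRST/FOLLOW check is needed there.

No FIRST/FOLLOW conflicts found.

Answer: No FIRST/FOLLOW conflicts.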